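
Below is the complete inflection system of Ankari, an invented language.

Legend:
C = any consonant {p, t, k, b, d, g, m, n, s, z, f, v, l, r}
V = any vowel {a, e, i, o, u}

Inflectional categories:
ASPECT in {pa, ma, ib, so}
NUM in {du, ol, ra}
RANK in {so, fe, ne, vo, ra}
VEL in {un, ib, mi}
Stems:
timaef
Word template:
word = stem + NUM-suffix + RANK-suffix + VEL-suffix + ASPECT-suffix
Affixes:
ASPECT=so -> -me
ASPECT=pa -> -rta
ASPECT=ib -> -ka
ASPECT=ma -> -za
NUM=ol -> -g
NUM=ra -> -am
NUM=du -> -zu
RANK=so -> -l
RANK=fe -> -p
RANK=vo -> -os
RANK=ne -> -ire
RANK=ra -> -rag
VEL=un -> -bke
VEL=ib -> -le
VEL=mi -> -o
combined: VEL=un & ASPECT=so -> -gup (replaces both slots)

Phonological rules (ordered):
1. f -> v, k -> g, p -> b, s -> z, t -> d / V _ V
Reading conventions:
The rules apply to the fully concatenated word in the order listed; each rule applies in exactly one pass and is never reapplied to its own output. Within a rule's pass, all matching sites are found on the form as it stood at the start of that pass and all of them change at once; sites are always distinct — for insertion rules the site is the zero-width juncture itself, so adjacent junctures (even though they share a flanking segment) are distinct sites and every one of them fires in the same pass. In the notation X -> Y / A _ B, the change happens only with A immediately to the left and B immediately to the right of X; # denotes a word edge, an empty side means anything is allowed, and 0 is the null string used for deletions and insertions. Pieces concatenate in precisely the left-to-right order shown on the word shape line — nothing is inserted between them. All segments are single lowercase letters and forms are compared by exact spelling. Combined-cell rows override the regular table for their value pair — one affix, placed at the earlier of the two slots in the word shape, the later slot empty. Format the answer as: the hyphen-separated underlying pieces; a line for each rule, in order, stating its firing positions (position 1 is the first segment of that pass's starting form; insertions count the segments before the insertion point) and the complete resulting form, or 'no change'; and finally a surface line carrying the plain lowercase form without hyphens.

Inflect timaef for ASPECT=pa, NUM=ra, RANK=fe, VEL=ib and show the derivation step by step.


underlying: timaef-am-p-le-rta
1. f -> v, k -> g, p -> b, s -> z, t -> d / V _ V: fires at position(s) 6: timaevamplerta
surface: timaevamplerta


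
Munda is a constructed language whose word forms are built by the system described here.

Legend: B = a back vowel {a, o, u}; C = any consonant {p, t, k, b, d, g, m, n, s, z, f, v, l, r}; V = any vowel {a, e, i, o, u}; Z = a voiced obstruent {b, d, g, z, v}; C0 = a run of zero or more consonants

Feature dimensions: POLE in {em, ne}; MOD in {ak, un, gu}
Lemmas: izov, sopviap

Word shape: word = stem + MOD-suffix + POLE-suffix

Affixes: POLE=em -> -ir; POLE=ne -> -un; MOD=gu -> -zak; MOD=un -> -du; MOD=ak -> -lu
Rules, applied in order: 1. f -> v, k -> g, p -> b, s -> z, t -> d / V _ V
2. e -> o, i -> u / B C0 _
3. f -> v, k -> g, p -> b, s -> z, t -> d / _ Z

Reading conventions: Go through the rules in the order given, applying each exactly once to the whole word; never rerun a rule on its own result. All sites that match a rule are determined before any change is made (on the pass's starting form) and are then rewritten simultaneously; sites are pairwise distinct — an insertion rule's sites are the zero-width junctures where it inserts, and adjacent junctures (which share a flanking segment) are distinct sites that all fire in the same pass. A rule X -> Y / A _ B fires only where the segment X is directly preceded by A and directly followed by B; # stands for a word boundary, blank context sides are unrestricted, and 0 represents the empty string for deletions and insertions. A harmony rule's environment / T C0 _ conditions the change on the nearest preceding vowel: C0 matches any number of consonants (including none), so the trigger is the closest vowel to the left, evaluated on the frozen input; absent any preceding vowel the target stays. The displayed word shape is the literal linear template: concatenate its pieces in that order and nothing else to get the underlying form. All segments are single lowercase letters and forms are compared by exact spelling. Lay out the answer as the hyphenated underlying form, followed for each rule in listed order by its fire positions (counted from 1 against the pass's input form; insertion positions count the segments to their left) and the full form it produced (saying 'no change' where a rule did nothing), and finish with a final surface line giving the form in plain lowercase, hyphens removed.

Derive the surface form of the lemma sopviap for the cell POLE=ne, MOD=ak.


underlying: sopviap-lu-un
1. f -> v, k -> g, p -> b, s -> z, t -> d / V _ V: no change
2. e -> o, i -> u / B C0 _: fires at position(s) 5: sopvuapluun
3. f -> v, k -> g, p -> b, s -> z, t -> d / _ Z: fires at position(s) 3: sobvuapluun
surface: sobvuapluun


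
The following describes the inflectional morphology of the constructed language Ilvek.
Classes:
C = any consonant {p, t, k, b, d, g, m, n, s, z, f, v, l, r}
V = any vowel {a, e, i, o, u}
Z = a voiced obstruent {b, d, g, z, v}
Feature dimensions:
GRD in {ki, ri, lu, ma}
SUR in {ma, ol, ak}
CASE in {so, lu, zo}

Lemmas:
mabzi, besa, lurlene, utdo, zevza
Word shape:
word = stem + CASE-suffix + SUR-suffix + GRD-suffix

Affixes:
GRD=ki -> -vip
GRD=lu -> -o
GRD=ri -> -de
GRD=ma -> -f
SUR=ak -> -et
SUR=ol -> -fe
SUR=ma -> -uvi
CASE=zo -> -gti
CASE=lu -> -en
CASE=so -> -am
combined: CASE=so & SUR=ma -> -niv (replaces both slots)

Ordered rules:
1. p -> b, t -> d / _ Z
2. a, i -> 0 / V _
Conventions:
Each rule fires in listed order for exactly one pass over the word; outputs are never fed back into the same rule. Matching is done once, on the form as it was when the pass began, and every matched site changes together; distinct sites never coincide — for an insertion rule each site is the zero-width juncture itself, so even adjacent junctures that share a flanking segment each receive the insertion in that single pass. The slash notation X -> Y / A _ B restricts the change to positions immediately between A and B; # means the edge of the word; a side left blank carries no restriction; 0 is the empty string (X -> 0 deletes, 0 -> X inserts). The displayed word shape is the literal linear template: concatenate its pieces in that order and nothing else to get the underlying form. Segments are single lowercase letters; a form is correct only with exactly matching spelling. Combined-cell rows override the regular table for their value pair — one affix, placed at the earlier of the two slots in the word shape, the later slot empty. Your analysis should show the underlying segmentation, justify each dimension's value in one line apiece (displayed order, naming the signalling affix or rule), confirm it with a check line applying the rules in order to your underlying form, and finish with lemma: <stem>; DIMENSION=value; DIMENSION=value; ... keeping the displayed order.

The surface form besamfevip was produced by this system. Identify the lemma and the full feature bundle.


underlying: besa-am-fe-vip
GRD=ki - signalled by the affix -vip
SUR=ol - signalled by the affix -fe
CASE=so - signalled by the affix -am
check: besaamfevip -> besaamfevip -> besamfevip
lemma: besa; GRD=ki; SUR=ol; CASE=so


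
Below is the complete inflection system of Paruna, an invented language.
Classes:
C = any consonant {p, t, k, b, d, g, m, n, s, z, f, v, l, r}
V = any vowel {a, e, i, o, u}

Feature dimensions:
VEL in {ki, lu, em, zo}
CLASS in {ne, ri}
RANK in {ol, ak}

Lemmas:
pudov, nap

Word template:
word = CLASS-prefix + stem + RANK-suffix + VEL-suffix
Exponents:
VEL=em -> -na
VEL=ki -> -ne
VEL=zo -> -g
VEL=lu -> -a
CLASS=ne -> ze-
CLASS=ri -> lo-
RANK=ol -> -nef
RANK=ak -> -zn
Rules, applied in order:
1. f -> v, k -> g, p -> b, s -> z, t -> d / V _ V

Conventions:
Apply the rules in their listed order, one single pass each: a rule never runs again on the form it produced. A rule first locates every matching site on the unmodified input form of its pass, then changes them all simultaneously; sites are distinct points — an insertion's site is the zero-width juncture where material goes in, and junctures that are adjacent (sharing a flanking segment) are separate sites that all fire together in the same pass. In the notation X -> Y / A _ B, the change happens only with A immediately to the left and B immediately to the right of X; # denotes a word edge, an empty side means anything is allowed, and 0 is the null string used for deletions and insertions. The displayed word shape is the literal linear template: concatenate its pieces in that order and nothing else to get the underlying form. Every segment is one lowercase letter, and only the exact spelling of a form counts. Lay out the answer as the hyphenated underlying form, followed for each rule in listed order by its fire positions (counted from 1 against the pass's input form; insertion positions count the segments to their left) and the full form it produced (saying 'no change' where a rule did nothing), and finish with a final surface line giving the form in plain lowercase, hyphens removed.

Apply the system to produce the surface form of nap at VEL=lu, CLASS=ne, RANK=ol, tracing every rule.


underlying: ze-nap-nef-a
1. f -> v, k -> g, p -> b, s -> z, t -> d / V _ V: fires at position(s) 8: zenapneva
surface: zenapneva


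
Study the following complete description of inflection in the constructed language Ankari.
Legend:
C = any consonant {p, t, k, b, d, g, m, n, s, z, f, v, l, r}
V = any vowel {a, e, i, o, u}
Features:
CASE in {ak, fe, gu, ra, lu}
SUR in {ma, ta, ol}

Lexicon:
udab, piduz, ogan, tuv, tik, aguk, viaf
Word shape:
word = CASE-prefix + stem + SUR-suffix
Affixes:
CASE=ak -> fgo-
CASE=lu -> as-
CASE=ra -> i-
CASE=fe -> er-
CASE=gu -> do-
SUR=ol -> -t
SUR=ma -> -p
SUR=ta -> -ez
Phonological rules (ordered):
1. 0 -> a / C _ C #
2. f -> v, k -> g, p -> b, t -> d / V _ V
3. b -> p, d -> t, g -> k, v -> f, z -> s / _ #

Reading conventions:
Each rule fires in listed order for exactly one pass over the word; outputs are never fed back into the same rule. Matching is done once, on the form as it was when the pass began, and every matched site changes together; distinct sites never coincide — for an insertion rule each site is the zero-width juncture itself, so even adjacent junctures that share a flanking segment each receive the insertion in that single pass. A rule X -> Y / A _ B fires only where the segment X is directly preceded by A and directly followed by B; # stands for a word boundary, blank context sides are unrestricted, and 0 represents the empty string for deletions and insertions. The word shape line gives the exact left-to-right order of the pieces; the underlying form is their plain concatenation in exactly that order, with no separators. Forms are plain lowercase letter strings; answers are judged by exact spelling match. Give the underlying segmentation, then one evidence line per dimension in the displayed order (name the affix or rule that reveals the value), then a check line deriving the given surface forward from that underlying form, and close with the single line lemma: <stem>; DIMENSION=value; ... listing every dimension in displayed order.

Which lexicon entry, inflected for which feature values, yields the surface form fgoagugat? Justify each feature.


underlying: fgo-aguk-t
CASE=ak - signalled by the affix fgo-
SUR=ol - signalled by the affix -t
check: fgoagukt -> fgoagukat -> fgoagugat -> fgoagugat
lemma: aguk; CASE=ak; SUR=ol


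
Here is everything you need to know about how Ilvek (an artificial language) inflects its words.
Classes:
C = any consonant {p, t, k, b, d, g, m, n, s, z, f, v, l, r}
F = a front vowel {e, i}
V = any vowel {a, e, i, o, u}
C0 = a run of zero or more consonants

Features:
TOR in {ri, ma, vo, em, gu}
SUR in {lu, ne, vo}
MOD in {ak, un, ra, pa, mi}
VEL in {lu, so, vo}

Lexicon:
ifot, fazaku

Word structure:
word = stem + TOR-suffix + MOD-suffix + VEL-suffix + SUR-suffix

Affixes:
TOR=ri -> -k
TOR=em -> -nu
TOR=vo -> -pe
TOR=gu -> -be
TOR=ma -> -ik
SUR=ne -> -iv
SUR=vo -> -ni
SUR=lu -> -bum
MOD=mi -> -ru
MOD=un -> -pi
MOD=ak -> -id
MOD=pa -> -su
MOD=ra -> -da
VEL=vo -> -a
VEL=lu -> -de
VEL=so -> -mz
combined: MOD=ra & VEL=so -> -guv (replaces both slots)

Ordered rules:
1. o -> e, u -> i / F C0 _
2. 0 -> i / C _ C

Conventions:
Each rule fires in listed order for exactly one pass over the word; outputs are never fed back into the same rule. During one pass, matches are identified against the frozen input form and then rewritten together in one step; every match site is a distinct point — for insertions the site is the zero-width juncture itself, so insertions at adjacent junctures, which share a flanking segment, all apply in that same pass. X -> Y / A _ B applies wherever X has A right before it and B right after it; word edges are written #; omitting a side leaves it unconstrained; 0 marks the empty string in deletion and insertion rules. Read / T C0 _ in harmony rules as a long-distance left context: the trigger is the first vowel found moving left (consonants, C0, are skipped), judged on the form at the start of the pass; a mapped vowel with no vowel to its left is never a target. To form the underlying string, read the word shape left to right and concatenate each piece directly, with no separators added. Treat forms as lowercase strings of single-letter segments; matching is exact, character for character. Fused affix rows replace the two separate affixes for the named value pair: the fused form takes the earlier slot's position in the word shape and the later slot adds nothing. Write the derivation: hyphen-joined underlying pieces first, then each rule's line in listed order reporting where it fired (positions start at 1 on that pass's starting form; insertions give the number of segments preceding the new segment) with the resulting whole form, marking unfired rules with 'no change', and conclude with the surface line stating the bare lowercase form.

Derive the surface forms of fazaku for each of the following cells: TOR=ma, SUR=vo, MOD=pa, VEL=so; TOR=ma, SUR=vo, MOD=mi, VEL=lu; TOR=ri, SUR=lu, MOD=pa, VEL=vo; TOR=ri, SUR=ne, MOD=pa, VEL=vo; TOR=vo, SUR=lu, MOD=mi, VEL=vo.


cell TOR=ma, SUR=vo, MOD=pa, VEL=so:
underlying: fazaku-ik-su-mz-ni
1. o -> e, u -> i / F C0 _: fires at position(s) 10: fazakuiksimzni
2. 0 -> i / C _ C: inserts after position(s) 8, 11, 12: fazakuikisimizini
surface: fazakuikisimizini

cell TOR=ma, SUR=vo, MOD=mi, VEL=lu:
underlying: fazaku-ik-ru-de-ni
1. o -> e, u -> i / F C0 _: fires at position(s) 10: fazakuikrideni
2. 0 -> i / C _ C: inserts after position(s) 8: fazakuikirideni
surface: fazakuikirideni

cell TOR=ri, SUR=lu, MOD=pa, VEL=vo:
underlying: fazaku-k-su-a-bum
1. o -> e, u -> i / F C0 _: no change
2. 0 -> i / C _ C: inserts after position(s) 7: fazakukisuabum
surface: fazakukisuabum

cell TOR=ri, SUR=ne, MOD=pa, VEL=vo:
underlying: fazaku-k-su-a-iv
1. o -> e, u -> i / F C0 _: no change
2. 0 -> i / C _ C: inserts after position(s) 7: fazakukisuaiv
surface: fazakukisuaiv

cell TOR=vo, SUR=lu, MOD=mi, VEL=vo:
underlying: fazaku-pe-ru-a-bum
1. o -> e, u -> i / F C0 _: fires at position(s) 10: fazakuperiabum
2. 0 -> i / C _ C: no change
surface: fazakuperiabum


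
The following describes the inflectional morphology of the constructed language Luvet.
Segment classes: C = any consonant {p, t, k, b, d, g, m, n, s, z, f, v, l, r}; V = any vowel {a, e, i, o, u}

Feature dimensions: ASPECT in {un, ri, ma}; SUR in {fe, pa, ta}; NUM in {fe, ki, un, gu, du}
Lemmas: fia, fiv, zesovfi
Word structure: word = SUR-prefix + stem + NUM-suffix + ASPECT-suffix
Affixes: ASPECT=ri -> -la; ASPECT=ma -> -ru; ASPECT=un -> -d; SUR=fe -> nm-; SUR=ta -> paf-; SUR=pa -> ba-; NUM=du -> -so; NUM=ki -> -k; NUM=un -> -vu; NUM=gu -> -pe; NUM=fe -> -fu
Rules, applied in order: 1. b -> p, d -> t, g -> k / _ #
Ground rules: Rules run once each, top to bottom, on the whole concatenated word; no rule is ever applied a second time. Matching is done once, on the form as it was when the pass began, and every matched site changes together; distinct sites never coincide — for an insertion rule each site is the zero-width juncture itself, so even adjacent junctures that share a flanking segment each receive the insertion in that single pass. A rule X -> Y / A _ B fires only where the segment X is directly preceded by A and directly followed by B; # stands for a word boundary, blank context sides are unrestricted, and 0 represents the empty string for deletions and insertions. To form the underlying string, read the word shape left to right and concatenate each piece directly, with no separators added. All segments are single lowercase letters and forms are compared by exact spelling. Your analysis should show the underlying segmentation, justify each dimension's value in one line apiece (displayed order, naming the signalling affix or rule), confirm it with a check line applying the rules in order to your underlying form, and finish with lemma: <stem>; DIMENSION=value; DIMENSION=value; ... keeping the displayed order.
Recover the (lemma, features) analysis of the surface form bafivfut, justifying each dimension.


underlying: ba-fiv-fu-d
ASPECT=un - signalled by the affix -d
SUR=pa - signalled by the affix ba-
NUM=fe - signalled by the affix -fu
check: bafivfud -> bafivfut
lemma: fiv; ASPECT=un; SUR=pa; NUM=fe


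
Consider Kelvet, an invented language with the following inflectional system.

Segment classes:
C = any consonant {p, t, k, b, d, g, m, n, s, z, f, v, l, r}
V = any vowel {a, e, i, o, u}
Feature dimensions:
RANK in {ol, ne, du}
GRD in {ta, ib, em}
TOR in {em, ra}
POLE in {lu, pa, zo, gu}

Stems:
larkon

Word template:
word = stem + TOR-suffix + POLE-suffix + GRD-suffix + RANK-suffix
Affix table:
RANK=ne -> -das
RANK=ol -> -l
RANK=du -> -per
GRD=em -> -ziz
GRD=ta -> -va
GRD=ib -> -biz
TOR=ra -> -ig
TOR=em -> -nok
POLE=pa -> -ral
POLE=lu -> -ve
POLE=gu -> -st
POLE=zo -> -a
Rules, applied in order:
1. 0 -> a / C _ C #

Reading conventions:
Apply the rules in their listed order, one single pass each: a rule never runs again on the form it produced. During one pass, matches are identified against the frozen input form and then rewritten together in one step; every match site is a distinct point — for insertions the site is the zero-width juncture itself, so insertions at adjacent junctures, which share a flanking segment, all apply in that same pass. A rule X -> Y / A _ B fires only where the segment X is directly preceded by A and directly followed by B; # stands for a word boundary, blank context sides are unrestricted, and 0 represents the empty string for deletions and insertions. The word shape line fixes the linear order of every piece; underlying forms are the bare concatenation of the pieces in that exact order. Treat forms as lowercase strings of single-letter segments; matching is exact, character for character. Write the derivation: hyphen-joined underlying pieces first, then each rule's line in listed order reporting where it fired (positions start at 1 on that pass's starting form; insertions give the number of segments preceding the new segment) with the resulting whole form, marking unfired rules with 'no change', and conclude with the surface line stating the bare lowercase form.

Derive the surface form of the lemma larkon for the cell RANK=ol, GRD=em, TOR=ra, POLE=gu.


underlying: larkon-ig-st-ziz-l
1. 0 -> a / C _ C #: inserts after position(s) 13: larkonigstzizal
surface: larkonigstzizal


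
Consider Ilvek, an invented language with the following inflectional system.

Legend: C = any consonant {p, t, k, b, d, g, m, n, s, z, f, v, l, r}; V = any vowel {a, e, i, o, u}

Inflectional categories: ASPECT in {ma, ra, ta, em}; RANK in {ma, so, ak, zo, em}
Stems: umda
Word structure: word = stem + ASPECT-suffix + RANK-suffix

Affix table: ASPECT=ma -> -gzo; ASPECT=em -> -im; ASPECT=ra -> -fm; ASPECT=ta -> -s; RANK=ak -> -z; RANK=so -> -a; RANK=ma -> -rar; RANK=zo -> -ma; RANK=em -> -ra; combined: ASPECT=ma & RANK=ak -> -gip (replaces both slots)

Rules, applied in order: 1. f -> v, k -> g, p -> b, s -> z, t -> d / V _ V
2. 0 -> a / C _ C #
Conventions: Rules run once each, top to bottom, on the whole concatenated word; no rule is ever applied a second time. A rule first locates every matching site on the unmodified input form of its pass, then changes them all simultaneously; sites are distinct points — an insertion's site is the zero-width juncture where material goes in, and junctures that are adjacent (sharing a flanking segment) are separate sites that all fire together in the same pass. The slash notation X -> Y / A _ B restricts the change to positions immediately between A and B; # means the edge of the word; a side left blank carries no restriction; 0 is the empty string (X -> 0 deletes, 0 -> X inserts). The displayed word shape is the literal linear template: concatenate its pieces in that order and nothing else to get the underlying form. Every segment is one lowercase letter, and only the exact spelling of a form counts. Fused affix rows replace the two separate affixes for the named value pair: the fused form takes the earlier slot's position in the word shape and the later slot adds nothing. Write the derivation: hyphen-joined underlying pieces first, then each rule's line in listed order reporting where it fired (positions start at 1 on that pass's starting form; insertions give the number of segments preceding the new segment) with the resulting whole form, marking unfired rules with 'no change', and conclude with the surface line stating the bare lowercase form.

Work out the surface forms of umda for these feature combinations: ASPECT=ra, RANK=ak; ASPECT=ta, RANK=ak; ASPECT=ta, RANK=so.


cell ASPECT=ra, RANK=ak:
underlying: umda-fm-z
1. f -> v, k -> g, p -> b, s -> z, t -> d / V _ V: no change
2. 0 -> a / C _ C #: inserts after position(s) 6: umdafmaz
surface: umdafmaz

cell ASPECT=ta, RANK=ak:
underlying: umda-s-z
1. f -> v, k -> g, p -> b, s -> z, t -> d / V _ V: no change
2. 0 -> a / C _ C #: inserts after position(s) 5: umdasaz
surface: umdasaz

cell ASPECT=ta, RANK=so:
underlying: umda-s-a
1. f -> v, k -> g, p -> b, s -> z, t -> d / V _ V: fires at position(s) 5: umdaza
2. 0 -> a / C _ C #: no change
surface: umdaza


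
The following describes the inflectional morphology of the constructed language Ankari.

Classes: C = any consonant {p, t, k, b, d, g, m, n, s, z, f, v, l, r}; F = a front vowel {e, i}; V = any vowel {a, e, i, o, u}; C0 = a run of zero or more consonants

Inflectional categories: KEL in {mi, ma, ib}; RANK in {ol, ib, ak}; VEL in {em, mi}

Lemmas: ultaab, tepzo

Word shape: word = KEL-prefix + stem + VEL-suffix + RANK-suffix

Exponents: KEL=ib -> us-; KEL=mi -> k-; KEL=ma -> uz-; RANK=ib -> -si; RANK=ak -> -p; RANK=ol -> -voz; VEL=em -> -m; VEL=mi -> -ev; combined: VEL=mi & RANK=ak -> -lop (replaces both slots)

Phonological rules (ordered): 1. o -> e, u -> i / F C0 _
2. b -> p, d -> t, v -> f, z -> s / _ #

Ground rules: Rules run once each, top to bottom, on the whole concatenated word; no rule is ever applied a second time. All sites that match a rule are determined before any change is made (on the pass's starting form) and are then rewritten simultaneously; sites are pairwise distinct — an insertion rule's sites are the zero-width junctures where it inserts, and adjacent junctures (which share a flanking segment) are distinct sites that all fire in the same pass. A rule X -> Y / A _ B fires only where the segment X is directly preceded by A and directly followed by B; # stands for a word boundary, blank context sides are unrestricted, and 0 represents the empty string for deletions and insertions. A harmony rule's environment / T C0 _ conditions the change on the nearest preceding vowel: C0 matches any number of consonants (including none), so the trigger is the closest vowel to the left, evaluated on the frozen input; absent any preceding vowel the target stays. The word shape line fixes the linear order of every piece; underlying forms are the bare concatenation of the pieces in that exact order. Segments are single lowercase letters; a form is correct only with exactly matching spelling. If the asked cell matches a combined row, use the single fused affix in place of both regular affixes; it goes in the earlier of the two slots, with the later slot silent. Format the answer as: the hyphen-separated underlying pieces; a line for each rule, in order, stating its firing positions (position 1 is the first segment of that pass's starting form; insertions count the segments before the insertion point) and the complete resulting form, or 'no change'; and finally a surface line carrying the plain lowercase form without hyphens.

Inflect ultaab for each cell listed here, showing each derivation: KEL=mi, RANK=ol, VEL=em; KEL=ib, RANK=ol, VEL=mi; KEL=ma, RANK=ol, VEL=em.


cell KEL=mi, RANK=ol, VEL=em:
underlying: k-ultaab-m-voz
1. o -> e, u -> i / F C0 _: no change
2. b -> p, d -> t, v -> f, z -> s / _ #: fires at position(s) 11: kultaabmvos
surface: kultaabmvos

cell KEL=ib, RANK=ol, VEL=mi:
underlying: us-ultaab-ev-voz
1. o -> e, u -> i / F C0 _: fires at position(s) 12: usultaabevvez
2. b -> p, d -> t, v -> f, z -> s / _ #: fires at position(s) 13: usultaabevves
surface: usultaabevves

cell KEL=ma, RANK=ol, VEL=em:
underlying: uz-ultaab-m-voz
1. o -> e, u -> i / F C0 _: no change
2. b -> p, d -> t, v -> f, z -> s / _ #: fires at position(s) 12: uzultaabmvos
surface: uzultaabmvos


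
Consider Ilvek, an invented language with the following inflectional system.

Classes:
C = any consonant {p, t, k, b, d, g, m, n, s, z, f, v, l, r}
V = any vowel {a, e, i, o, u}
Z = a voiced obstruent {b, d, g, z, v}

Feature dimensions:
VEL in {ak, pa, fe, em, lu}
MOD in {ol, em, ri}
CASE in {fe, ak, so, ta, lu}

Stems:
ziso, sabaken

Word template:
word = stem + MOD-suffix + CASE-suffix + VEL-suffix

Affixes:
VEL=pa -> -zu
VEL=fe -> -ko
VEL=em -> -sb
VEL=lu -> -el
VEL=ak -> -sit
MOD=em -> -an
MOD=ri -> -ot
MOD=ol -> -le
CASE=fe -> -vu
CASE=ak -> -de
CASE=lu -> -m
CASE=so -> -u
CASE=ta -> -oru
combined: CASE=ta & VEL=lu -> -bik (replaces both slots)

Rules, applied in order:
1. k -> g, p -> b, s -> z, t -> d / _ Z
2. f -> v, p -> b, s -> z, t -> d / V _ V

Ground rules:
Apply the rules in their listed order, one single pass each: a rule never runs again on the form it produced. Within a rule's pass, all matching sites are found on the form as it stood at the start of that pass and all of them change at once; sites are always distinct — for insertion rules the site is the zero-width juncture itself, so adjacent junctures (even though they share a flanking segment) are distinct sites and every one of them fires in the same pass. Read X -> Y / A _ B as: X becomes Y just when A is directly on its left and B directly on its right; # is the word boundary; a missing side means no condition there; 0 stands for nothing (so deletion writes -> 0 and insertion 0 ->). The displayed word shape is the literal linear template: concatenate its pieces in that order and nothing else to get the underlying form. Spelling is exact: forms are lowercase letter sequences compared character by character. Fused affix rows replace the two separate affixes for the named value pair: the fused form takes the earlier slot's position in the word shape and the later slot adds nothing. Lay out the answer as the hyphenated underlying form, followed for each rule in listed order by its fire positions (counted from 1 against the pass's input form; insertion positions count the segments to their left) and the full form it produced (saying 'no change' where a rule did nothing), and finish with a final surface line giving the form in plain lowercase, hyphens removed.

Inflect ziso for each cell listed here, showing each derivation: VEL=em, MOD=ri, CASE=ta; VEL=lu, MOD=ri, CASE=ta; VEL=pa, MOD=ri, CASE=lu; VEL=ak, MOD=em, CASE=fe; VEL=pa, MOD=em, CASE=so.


cell VEL=em, MOD=ri, CASE=ta:
underlying: ziso-ot-oru-sb
1. k -> g, p -> b, s -> z, t -> d / _ Z: fires at position(s) 10: zisootoruzb
2. f -> v, p -> b, s -> z, t -> d / V _ V: fires at position(s) 3, 6: zizoodoruzb
surface: zizoodoruzb

cell VEL=lu, MOD=ri, CASE=ta:
underlying: ziso-ot-bik
1. k -> g, p -> b, s -> z, t -> d / _ Z: fires at position(s) 6: zisoodbik
2. f -> v, p -> b, s -> z, t -> d / V _ V: fires at position(s) 3: zizoodbik
surface: zizoodbik

cell VEL=pa, MOD=ri, CASE=lu:
underlying: ziso-ot-m-zu
1. k -> g, p -> b, s -> z, t -> d / _ Z: no change
2. f -> v, p -> b, s -> z, t -> d / V _ V: fires at position(s) 3: zizootmzu
surface: zizootmzu

cell VEL=ak, MOD=em, CASE=fe:
underlying: ziso-an-vu-sit
1. k -> g, p -> b, s -> z, t -> d / _ Z: no change
2. f -> v, p -> b, s -> z, t -> d / V _ V: fires at position(s) 3, 9: zizoanvuzit
surface: zizoanvuzit

cell VEL=pa, MOD=em, CASE=so:
underlying: ziso-an-u-zu
1. k -> g, p -> b, s -> z, t -> d / _ Z: no change
2. f -> v, p -> b, s -> z, t -> d / V _ V: fires at position(s) 3: zizoanuzu
surface: zizoanuzu


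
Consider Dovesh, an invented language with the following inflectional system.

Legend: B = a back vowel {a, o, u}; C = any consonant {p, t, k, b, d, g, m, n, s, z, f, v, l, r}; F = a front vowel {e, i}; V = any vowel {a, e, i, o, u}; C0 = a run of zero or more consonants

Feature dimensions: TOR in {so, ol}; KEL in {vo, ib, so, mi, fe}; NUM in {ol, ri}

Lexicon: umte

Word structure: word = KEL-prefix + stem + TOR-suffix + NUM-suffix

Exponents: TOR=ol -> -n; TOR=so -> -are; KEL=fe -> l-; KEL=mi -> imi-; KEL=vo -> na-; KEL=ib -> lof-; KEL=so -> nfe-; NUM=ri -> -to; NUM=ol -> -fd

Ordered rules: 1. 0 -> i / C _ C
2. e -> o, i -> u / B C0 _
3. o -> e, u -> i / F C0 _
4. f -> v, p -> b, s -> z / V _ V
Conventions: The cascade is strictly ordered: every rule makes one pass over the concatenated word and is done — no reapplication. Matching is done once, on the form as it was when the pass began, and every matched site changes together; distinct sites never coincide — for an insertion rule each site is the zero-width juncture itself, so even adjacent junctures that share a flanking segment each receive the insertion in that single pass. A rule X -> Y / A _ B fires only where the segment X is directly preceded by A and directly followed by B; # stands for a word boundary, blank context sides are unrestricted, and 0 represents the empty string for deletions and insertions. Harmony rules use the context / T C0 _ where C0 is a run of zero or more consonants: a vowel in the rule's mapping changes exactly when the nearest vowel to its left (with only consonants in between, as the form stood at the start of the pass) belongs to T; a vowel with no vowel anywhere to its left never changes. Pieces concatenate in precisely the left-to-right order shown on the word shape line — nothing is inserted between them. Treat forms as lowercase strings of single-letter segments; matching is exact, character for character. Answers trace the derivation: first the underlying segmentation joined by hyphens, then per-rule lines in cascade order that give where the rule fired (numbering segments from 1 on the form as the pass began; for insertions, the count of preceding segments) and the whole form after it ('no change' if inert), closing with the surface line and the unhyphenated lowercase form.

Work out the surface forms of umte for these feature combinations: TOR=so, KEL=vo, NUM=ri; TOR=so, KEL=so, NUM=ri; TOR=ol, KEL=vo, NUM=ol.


cell TOR=so, KEL=vo, NUM=ri:
underlying: na-umte-are-to
1. 0 -> i / C _ C: inserts after position(s) 4: naumiteareto
2. e -> o, i -> u / B C0 _: fires at position(s) 5, 10: naumutearoto
3. o -> e, u -> i / F C0 _: no change
4. f -> v, p -> b, s -> z / V _ V: no change
surface: naumutearoto

cell TOR=so, KEL=so, NUM=ri:
underlying: nfe-umte-are-to
1. 0 -> i / C _ C: inserts after position(s) 1, 5: nifeumiteareto
2. e -> o, i -> u / B C0 _: fires at position(s) 7, 12: nifeumutearoto
3. o -> e, u -> i / F C0 _: fires at position(s) 5: nifeimutearoto
4. f -> v, p -> b, s -> z / V _ V: fires at position(s) 3: niveimutearoto
surface: niveimutearoto

cell TOR=ol, KEL=vo, NUM=ol:
underlying: na-umte-n-fd
1. 0 -> i / C _ C: inserts after position(s) 4, 7, 8: naumitenifid
2. e -> o, i -> u / B C0 _: fires at position(s) 5: naumutenifid
3. o -> e, u -> i / F C0 _: no change
4. f -> v, p -> b, s -> z / V _ V: fires at position(s) 10: naumutenivid
surface: naumutenivid


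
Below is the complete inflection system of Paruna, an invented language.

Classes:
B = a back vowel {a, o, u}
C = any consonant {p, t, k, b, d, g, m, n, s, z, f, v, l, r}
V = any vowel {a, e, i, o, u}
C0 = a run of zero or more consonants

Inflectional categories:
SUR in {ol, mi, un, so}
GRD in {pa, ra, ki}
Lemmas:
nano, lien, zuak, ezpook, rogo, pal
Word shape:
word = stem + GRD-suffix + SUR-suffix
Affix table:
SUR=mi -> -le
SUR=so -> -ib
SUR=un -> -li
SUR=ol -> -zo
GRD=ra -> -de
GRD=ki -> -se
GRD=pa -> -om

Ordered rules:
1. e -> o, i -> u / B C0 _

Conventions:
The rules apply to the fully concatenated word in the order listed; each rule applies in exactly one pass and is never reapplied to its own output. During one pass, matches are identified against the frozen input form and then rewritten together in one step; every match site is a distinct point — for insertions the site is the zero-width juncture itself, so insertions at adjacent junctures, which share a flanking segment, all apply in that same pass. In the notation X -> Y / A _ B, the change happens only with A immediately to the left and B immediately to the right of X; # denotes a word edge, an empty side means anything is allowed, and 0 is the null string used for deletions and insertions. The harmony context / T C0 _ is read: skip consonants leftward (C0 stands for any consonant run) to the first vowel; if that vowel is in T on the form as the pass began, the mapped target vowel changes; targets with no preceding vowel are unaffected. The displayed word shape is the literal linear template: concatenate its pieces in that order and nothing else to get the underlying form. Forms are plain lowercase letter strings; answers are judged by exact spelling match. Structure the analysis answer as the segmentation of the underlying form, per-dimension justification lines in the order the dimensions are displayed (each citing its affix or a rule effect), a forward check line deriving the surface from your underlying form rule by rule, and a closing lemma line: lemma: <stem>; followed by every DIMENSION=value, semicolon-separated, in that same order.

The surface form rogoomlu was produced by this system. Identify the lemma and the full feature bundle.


underlying: rogo-om-li
SUR=un - signalled by the affix -li
GRD=pa - signalled by the affix -om
check: rogoomli -> rogoomlu
lemma: rogo; SUR=un; GRD=pa


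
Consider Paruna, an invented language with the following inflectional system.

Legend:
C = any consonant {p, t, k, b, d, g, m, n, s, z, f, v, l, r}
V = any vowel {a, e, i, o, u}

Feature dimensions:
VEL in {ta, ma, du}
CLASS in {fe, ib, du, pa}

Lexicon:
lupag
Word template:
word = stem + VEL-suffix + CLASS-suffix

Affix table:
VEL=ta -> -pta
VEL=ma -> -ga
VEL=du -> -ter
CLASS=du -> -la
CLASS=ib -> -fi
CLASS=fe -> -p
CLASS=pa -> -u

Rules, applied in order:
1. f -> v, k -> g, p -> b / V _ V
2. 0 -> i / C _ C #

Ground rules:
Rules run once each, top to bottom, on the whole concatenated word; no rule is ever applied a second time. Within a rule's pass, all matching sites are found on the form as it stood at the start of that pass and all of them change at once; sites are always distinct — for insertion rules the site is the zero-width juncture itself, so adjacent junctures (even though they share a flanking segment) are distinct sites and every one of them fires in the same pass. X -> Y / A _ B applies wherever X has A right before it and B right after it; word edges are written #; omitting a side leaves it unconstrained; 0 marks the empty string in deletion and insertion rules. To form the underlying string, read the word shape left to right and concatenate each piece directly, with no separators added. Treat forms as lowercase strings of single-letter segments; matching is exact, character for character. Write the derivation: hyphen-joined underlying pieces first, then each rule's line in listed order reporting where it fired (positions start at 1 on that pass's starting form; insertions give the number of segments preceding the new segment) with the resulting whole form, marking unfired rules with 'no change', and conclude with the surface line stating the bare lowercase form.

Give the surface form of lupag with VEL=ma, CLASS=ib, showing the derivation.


underlying: lupag-ga-fi
1. f -> v, k -> g, p -> b / V _ V: fires at position(s) 3, 8: lubaggavi
2. 0 -> i / C _ C #: no change
surface: lubaggavi


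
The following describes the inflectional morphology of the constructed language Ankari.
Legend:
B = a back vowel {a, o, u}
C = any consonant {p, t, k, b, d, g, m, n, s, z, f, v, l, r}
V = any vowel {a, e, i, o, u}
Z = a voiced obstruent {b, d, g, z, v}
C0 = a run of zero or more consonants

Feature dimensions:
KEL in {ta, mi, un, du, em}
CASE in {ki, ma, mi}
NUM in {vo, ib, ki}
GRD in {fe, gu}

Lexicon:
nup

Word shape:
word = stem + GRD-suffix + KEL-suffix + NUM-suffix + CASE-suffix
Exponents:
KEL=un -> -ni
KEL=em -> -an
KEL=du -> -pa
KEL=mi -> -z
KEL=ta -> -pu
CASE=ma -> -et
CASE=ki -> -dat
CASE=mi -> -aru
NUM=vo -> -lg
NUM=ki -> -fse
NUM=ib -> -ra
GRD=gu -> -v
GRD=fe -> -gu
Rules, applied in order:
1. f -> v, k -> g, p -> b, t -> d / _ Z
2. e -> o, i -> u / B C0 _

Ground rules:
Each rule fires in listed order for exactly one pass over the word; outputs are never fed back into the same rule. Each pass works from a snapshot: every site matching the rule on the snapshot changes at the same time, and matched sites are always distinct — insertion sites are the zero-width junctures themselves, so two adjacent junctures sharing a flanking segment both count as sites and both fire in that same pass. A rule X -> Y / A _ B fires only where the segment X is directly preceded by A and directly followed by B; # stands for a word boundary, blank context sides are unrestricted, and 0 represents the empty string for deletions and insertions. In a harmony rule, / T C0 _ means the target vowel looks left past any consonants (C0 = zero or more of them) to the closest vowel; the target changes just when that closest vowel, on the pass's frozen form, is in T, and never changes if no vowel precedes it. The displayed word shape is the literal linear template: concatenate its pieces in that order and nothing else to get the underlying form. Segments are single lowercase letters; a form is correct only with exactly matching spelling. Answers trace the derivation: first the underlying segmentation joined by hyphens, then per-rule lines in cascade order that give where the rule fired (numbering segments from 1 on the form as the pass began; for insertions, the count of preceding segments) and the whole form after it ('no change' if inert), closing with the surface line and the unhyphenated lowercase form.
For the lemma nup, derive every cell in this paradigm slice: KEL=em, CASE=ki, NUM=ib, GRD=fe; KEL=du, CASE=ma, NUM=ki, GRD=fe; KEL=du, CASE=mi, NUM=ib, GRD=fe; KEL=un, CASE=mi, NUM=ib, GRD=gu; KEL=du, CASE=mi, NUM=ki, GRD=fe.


cell KEL=em, CASE=ki, NUM=ib, GRD=fe:
underlying: nup-gu-an-ra-dat
1. f -> v, k -> g, p -> b, t -> d / _ Z: fires at position(s) 3: nubguanradat
2. e -> o, i -> u / B C0 _: no change
surface: nubguanradat

cell KEL=du, CASE=ma, NUM=ki, GRD=fe:
underlying: nup-gu-pa-fse-et
1. f -> v, k -> g, p -> b, t -> d / _ Z: fires at position(s) 3: nubgupafseet
2. e -> o, i -> u / B C0 _: fires at position(s) 10: nubgupafsoet
surface: nubgupafsoet

cell KEL=du, CASE=mi, NUM=ib, GRD=fe:
underlying: nup-gu-pa-ra-aru
1. f -> v, k -> g, p -> b, t -> d / _ Z: fires at position(s) 3: nubguparaaru
2. e -> o, i -> u / B C0 _: no change
surface: nubguparaaru

cell KEL=un, CASE=mi, NUM=ib, GRD=gu:
underlying: nup-v-ni-ra-aru
1. f -> v, k -> g, p -> b, t -> d / _ Z: fires at position(s) 3: nubvniraaru
2. e -> o, i -> u / B C0 _: fires at position(s) 6: nubvnuraaru
surface: nubvnuraaru

cell KEL=du, CASE=mi, NUM=ki, GRD=fe:
underlying: nup-gu-pa-fse-aru
1. f -> v, k -> g, p -> b, t -> d / _ Z: fires at position(s) 3: nubgupafsearu
2. e -> o, i -> u / B C0 _: fires at position(s) 10: nubgupafsoaru
surface: nubgupafsoaru
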